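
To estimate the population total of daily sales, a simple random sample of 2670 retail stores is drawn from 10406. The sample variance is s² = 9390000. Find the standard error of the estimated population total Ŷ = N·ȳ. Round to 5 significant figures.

Var(Ŷ) = N²·Var(ȳ) = N²·(1 − n/N)·s²/n.
f = 2670/10406 = 0.25658274; Var(ȳ) = 0.74341726·9390000/2670 = 2614.4899.
Var(Ŷ) = 10406² · 2614.4899 = 2.8310961 × 10^11.
SE(Ŷ) = √(2.8310961 × 10^11) = 532080.

532080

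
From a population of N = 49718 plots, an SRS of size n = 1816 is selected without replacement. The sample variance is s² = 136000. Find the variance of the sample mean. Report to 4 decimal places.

72.1544

Under SRS without replacement, Var(ȳ) = (1 − f)·s²/n with f = n/N = 1816/49718 = 0.03652601.
Var(ȳ) = (1 − 0.03652601)·136000/1816 = 0.96347399·74.889868 = 72.15444.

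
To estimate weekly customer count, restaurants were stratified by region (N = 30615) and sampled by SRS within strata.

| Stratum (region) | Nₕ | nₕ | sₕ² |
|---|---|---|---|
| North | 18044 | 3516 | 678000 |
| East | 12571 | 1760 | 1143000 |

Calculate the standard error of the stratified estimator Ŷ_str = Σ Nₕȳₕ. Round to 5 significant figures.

Var(Ŷ_str) = Σₕ Nₕ²(1 − fₕ)sₕ²/nₕ.
North: 18044²·(1 − 3516/18044)·678000/3516 = 5.0549804 × 10^10.
East: 12571²·(1 − 1760/12571)·1143000/1760 = 8.8261084 × 10^10.
Sum = 1.3881089 × 10^11.
SE = √(1.3881089 × 10^11) = 372570.

372570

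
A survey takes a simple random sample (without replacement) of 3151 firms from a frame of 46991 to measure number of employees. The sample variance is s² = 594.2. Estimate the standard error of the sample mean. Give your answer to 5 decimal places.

0.41944

Under SRS without replacement, Var(ȳ) = (1 − f)·s²/n with f = n/N = 3151/46991 = 0.06705539.
Var(ȳ) = (1 − 0.06705539)·594.2/3151 = 0.93294461·0.18857506 = 0.17593008.
SE(ȳ) = √(0.17593008) = 0.41944.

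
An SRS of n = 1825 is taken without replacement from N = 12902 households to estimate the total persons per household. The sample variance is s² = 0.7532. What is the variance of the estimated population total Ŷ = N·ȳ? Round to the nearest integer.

Var(Ŷ) = N²·Var(ȳ) = N²·(1 − n/N)·s²/n.
f = 1825/12902 = 0.14145094; Var(ȳ) = 0.85854906·0.7532/1825 = 3.5433378 × 10^-4.
Var(Ŷ) = 12902² · (3.5433378 × 10^-4) = 58982.969.

58983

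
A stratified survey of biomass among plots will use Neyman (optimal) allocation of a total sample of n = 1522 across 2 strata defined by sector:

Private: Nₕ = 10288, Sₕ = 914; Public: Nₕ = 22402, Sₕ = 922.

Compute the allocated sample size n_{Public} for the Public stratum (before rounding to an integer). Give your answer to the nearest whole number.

1046

Neyman allocation: nₕ = n·NₕSₕ / Σⱼ NⱼSⱼ.
Σ NⱼSⱼ = 10288·914 + 22402·922 = 3.0057876 × 10^7.
n_{Public} = 1522·22402·922 / (3.0057876 × 10^7) = 1046.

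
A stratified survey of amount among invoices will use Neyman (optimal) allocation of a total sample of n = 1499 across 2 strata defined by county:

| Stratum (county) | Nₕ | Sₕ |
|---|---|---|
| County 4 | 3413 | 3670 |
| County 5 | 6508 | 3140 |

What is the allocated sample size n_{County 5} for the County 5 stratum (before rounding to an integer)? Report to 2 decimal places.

929.35

Neyman allocation: nₕ = n·NₕSₕ / Σⱼ NⱼSⱼ.
Σ NⱼSⱼ = 3413·3670 + 6508·3140 = 3.296083 × 10^7.
n_{County 5} = 1499·6508·3140 / (3.296083 × 10^7) = 929.35.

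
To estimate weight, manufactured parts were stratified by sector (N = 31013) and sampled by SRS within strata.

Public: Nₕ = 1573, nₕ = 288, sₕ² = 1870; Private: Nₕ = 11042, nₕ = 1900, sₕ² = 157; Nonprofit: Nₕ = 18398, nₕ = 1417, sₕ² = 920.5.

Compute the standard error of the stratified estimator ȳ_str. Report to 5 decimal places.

0.48304

Var(ȳ_str) = Σₕ Wₕ²(1 − fₕ)sₕ²/nₕ with Wₕ = Nₕ/N, N = 31013.
Public: Wₕ = 0.05072067; term = 0.05072067²·(1 − 0.18308964)·1870/288 = 0.013645624.
Private: Wₕ = 0.35604424; term = 0.35604424²·(1 − 0.17207028)·157/1900 = 0.0086725628.
Nonprofit: Wₕ = 0.59323509; term = 0.59323509²·(1 − 0.07701924)·920.5/1417 = 0.21100865.
Sum = 0.23332684.
SE = √(0.23332684) = 0.48304.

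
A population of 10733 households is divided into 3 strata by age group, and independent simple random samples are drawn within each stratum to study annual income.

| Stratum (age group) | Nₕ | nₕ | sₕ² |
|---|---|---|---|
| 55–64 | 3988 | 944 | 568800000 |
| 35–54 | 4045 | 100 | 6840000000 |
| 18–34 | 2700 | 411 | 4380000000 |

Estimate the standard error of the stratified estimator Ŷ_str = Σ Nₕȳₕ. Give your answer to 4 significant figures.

3.413 × 10^7

Var(Ŷ_str) = Σₕ Nₕ²(1 − fₕ)sₕ²/nₕ.
55–64: 3988²·(1 − 944/3988)·568800000/944 = 7.3145463 × 10^12.
35–54: 4045²·(1 − 100/4045)·6840000000/100 = 1.0914947 × 10^15.
18–34: 2700²·(1 − 411/2700)·4380000000/411 = 6.5863051 × 10^13.
Sum = 1.1646723 × 10^15.
SE = √(1.1646723 × 10^15) = 3.413 × 10^7.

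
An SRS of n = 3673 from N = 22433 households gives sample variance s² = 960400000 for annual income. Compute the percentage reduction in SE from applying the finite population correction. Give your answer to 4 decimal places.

f = n/N = 3673/22433 = 0.16373200.
SE_no-fpc = √(s²/n) = 511.34688; SE_fpc = √((1−f)s²/n) = 467.61491.
Ratio = √(1−f) = 0.91447690. Reduction = 100·(1 − 0.91447690) = 8.5523%.

8.5523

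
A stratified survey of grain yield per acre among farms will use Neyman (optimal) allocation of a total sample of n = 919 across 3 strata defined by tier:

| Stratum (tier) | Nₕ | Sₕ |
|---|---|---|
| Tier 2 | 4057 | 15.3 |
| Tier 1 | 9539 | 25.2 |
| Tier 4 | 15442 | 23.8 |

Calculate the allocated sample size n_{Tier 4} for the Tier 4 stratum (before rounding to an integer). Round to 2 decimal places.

504.12

Neyman allocation: nₕ = n·NₕSₕ / Σⱼ NⱼSⱼ.
Σ NⱼSⱼ = 4057·15.3 + 9539·25.2 + 15442·23.8 = 669974.5.
n_{Tier 4} = 919·15442·23.8 / 669974.5 = 504.12.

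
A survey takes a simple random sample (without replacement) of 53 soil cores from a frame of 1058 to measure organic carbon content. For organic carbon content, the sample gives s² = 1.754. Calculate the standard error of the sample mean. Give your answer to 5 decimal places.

Under SRS without replacement, Var(ȳ) = (1 − f)·s²/n with f = n/N = 53/1058 = 0.05009452.
Var(ȳ) = (1 − 0.05009452)·1.754/53 = 0.94990548·0.03309434 = 0.031436495.
SE(ȳ) = √(0.031436495) = 0.17730.

0.17730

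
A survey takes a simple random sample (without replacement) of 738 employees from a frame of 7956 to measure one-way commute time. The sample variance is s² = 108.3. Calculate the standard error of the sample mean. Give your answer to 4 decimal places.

0.3649

Under SRS without replacement, Var(ȳ) = (1 − f)·s²/n with f = n/N = 738/7956 = 0.09276018.
Var(ȳ) = (1 − 0.09276018)·108.3/738 = 0.90723982·0.14674797 = 0.1331356.
SE(ȳ) = √(0.1331356) = 0.3649.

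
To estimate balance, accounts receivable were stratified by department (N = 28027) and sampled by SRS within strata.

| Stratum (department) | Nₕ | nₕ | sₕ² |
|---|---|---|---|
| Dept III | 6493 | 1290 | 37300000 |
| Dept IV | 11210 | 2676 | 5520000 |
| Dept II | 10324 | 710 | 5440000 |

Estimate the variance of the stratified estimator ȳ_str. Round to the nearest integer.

2463

Var(ȳ_str) = Σₕ Wₕ²(1 − fₕ)sₕ²/nₕ with Wₕ = Nₕ/N, N = 28027.
Dept III: Wₕ = 0.23166946; term = 0.23166946²·(1 − 0.19867550)·37300000/1290 = 1243.5554.
Dept IV: Wₕ = 0.39997146; term = 0.39997146²·(1 − 0.23871543)·5520000/2676 = 251.22219.
Dept II: Wₕ = 0.36835908; term = 0.36835908²·(1 − 0.06877179)·5440000/710 = 968.14284.
Sum = 2462.9204.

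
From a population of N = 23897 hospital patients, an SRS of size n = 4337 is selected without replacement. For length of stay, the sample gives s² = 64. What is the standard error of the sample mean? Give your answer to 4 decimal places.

Under SRS without replacement, Var(ȳ) = (1 − f)·s²/n with f = n/N = 4337/23897 = 0.18148722.
Var(ȳ) = (1 − 0.18148722)·64/4337 = 0.81851278·0.014756744 = 0.012078584.
SE(ȳ) = √(0.012078584) = 0.1099.

0.1099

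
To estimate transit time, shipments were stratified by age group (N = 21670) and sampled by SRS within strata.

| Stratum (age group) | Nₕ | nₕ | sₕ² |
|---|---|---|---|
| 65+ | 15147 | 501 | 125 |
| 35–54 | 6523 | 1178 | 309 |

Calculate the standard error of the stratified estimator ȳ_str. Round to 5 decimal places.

0.37060

Var(ȳ_str) = Σₕ Wₕ²(1 − fₕ)sₕ²/nₕ with Wₕ = Nₕ/N, N = 21670.
65+: Wₕ = 0.69898477; term = 0.69898477²·(1 − 0.03307586)·125/501 = 0.11786914.
35–54: Wₕ = 0.30101523; term = 0.30101523²·(1 − 0.18059175)·309/1178 = 0.019475582.
Sum = 0.13734472.
SE = √(0.13734472) = 0.37060.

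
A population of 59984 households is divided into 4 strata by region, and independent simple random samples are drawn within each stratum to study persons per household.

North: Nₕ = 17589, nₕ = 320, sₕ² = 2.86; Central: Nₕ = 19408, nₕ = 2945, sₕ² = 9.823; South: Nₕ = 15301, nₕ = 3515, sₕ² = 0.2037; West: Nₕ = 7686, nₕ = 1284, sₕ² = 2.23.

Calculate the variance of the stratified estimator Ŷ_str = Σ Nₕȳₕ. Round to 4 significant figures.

Var(Ŷ_str) = Σₕ Nₕ²(1 − fₕ)sₕ²/nₕ.
North: 17589²·(1 − 320/17589)·2.86/320 = 2.7147159 × 10^6.
Central: 19408²·(1 − 2945/19408)·9.823/2945 = 1.0657335 × 10^6.
South: 15301²·(1 − 3515/15301)·0.2037/3515 = 10450.858.
West: 7686²·(1 − 1284/7686)·2.23/1284 = 85458.623.
Sum = 3.8763589 × 10^6.

3.876 × 10^6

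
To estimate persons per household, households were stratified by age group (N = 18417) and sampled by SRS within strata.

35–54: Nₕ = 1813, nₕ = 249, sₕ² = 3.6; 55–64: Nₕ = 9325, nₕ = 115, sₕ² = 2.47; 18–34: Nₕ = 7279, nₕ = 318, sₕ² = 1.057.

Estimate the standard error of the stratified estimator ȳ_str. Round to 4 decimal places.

Var(ȳ_str) = Σₕ Wₕ²(1 − fₕ)sₕ²/nₕ with Wₕ = Nₕ/N, N = 18417.
35–54: Wₕ = 0.09844166; term = 0.09844166²·(1 − 0.13734142)·3.6/249 = 1.2086483 × 10^-4.
55–64: Wₕ = 0.50632568; term = 0.50632568²·(1 − 0.01233244)·2.47/115 = 0.0054383832.
18–34: Wₕ = 0.39523267; term = 0.39523267²·(1 − 0.04368732)·1.057/318 = 4.9653909 × 10^-4.
Sum = 0.0060557871.
SE = √(0.0060557871) = 0.0778.

0.0778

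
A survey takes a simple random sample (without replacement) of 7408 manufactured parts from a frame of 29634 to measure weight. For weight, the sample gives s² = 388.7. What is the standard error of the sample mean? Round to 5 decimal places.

0.19838

Under SRS without replacement, Var(ȳ) = (1 − f)·s²/n with f = n/N = 7408/29634 = 0.24998313.
Var(ȳ) = (1 − 0.24998313)·388.7/7408 = 0.75001687·0.052470302 = 0.039353612.
SE(ȳ) = √(0.039353612) = 0.19838.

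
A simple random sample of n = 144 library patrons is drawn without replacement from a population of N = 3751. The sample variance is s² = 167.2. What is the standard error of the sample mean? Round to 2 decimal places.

Under SRS without replacement, Var(ȳ) = (1 − f)·s²/n with f = n/N = 144/3751 = 0.03838976.
Var(ȳ) = (1 − 0.03838976)·167.2/144 = 0.96161024·1.1611111 = 1.1165363.
SE(ȳ) = √(1.1165363) = 1.06.

1.06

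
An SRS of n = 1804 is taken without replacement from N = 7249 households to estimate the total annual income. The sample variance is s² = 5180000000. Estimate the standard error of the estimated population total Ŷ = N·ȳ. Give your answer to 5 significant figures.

1.0646 × 10^7

Var(Ŷ) = N²·Var(ȳ) = N²·(1 − n/N)·s²/n.
f = 1804/7249 = 0.24886191; Var(ȳ) = 0.75113809·5180000000/1804 = 2.1568156 × 10^6.
Var(Ŷ) = 7249² · (2.1568156 × 10^6) = 1.1333635 × 10^14.
SE(Ŷ) = √(1.1333635 × 10^14) = 1.0646 × 10^7.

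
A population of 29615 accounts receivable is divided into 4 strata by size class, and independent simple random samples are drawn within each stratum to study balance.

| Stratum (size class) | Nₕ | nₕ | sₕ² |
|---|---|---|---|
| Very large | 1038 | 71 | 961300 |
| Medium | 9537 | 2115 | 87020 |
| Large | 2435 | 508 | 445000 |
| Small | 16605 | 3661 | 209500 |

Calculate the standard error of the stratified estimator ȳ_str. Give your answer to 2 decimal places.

Var(ȳ_str) = Σₕ Wₕ²(1 − fₕ)sₕ²/nₕ with Wₕ = Nₕ/N, N = 29615.
Very large: Wₕ = 0.03504981; term = 0.03504981²·(1 − 0.06840077)·961300/71 = 15.495334.
Medium: Wₕ = 0.32203275; term = 0.32203275²·(1 − 0.22176785)·87020/2115 = 3.3206107.
Large: Wₕ = 0.08222185; term = 0.08222185²·(1 − 0.20862423)·445000/508 = 4.6865527.
Small: Wₕ = 0.56069559; term = 0.56069559²·(1 − 0.22047576)·209500/3661 = 14.023881.
Sum = 37.526378.
SE = √(37.526378) = 6.13.

6.13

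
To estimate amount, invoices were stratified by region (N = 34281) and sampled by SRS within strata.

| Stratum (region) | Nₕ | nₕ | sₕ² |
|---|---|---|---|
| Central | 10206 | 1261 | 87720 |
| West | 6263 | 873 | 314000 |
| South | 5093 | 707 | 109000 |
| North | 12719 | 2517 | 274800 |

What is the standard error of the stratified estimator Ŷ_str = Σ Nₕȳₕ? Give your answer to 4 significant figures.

Var(Ŷ_str) = Σₕ Nₕ²(1 − fₕ)sₕ²/nₕ.
Central: 10206²·(1 − 1261/10206)·87720/1261 = 6.3506685 × 10^9.
West: 6263²·(1 − 873/6263)·314000/873 = 1.2141898 × 10^10.
South: 5093²·(1 − 707/5093)·109000/707 = 3.4438909 × 10^9.
North: 12719²·(1 − 2517/12719)·274800/2517 = 1.4166801 × 10^10.
Sum = 3.6103258 × 10^10.
SE = √(3.6103258 × 10^10) = 190000.

190000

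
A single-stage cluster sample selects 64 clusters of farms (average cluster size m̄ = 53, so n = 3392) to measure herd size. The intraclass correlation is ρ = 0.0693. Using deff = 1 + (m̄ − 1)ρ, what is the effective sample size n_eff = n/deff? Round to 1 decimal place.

deff = 1 + (53 − 1)·0.0693 = 1 + 3.6036 = 4.6036.
n_eff = 3392 / 4.6036 = 736.8.

736.8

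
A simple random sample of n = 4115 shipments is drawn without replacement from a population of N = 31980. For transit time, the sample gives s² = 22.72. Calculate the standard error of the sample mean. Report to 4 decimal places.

0.0694

Under SRS without replacement, Var(ȳ) = (1 − f)·s²/n with f = n/N = 4115/31980 = 0.12867417.
Var(ȳ) = (1 − 0.12867417)·22.72/4115 = 0.87132583·0.0055212637 = 0.0048108196.
SE(ȳ) = √(0.0048108196) = 0.0694.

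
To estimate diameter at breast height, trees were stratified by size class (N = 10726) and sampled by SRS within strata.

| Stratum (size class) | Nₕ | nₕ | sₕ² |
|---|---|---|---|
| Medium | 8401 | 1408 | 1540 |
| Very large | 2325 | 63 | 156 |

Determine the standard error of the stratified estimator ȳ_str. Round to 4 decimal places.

0.8196

Var(ȳ_str) = Σₕ Wₕ²(1 − fₕ)sₕ²/nₕ with Wₕ = Nₕ/N, N = 10726.
Medium: Wₕ = 0.78323699; term = 0.78323699²·(1 − 0.16759910)·1540/1408 = 0.55851777.
Very large: Wₕ = 0.21676301; term = 0.21676301²·(1 − 0.02709677)·156/63 = 0.11319416.
Sum = 0.67171193.
SE = √(0.67171193) = 0.8196.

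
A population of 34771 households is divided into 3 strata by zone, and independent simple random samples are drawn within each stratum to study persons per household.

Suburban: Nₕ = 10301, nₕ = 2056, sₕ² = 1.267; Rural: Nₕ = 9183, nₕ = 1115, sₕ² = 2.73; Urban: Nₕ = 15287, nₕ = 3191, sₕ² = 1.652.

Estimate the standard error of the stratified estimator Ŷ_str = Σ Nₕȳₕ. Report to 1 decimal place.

Var(Ŷ_str) = Σₕ Nₕ²(1 − fₕ)sₕ²/nₕ.
Suburban: 10301²·(1 − 2056/10301)·1.267/2056 = 52338.775.
Rural: 9183²·(1 − 1115/9183)·2.73/1115 = 181400.41.
Urban: 15287²·(1 − 3191/15287)·1.652/3191 = 95729.829.
Sum = 329469.01.
SE = √(329469.01) = 574.0.

574.0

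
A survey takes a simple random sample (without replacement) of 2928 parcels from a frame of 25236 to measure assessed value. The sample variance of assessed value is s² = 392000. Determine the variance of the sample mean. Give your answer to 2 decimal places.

118.35

Under SRS without replacement, Var(ȳ) = (1 − f)·s²/n with f = n/N = 2928/25236 = 0.11602473.
Var(ȳ) = (1 − 0.11602473)·392000/2928 = 0.88397527·133.87978 = 118.34642.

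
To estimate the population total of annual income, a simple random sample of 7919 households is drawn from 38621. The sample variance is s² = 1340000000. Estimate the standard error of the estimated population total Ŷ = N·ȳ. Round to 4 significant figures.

Var(Ŷ) = N²·Var(ȳ) = N²·(1 − n/N)·s²/n.
f = 7919/38621 = 0.20504389; Var(ȳ) = 0.79495611·1340000000/7919 = 134517.13.
Var(Ŷ) = 38621² · 134517.13 = 2.0064328 × 10^14.
SE(Ŷ) = √(2.0064328 × 10^14) = 1.416 × 10^7.

1.416 × 10^7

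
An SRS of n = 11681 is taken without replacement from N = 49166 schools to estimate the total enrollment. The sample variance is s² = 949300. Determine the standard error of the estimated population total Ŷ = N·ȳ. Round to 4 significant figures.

387000

Var(Ŷ) = N²·Var(ȳ) = N²·(1 − n/N)·s²/n.
f = 11681/49166 = 0.23758288; Var(ȳ) = 0.76241712·949300/11681 = 61.960669.
Var(Ŷ) = 49166² · 61.960669 = 1.4977725 × 10^11.
SE(Ŷ) = √(1.4977725 × 10^11) = 387000.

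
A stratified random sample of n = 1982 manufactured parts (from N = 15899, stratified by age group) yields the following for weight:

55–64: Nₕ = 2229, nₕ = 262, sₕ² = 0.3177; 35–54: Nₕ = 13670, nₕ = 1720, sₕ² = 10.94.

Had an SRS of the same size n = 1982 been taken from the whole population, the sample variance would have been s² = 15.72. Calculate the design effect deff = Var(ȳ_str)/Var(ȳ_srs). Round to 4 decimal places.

0.5951

Var(ȳ_str) = Σ Wₕ²(1−fₕ)sₕ²/nₕ with Wₕ = Nₕ/15899:
  55–64: (2229/15899)²·(1−262/2229)·0.3177/262 = 2.1032492 × 10^-5
  35–54: (13670/15899)²·(1−1720/13670)·10.94/1720 = 0.004110415
  → Var(ȳ_str) = 0.0041314475.
Var(ȳ_srs) = (1 − 1982/15899)·15.72/1982 = 0.006942641.
deff = 0.0041314475 / 0.006942641 = 0.5951.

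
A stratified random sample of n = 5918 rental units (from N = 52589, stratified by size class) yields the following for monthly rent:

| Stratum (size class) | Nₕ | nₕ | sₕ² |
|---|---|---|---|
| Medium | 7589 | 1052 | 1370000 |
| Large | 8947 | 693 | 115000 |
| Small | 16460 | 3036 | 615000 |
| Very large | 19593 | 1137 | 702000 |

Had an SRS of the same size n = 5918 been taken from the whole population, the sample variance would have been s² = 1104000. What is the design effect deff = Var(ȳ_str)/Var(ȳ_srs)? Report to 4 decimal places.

0.7532

Var(ȳ_str) = Σ Wₕ²(1−fₕ)sₕ²/nₕ with Wₕ = Nₕ/52589:
  Medium: (7589/52589)²·(1−1052/7589)·1370000/1052 = 23.36028
  Large: (8947/52589)²·(1−693/8947)·115000/693 = 4.4311524
  Small: (16460/52589)²·(1−3036/16460)·615000/3036 = 16.184351
  Very large: (19593/52589)²·(1−1137/19593)·702000/1137 = 80.728214
  → Var(ȳ_str) = 124.704.
Var(ȳ_srs) = (1 − 5918/52589)·1104000/5918 = 165.55653.
deff = 124.704 / 165.55653 = 0.7532.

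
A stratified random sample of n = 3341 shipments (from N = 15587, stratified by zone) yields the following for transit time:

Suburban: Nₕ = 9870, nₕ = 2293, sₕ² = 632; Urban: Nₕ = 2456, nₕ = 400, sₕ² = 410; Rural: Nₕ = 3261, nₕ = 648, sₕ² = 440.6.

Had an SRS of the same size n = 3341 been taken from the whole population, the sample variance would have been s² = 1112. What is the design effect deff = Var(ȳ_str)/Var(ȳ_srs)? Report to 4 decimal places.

0.4971

Var(ȳ_str) = Σ Wₕ²(1−fₕ)sₕ²/nₕ with Wₕ = Nₕ/15587:
  Suburban: (9870/15587)²·(1−2293/9870)·632/2293 = 0.084840339
  Urban: (2456/15587)²·(1−400/2456)·410/400 = 0.021303466
  Rural: (3261/15587)²·(1−648/3261)·440.6/648 = 0.023847048
  → Var(ȳ_str) = 0.12999085.
Var(ȳ_srs) = (1 − 3341/15587)·1112/3341 = 0.26149298.
deff = 0.12999085 / 0.26149298 = 0.4971.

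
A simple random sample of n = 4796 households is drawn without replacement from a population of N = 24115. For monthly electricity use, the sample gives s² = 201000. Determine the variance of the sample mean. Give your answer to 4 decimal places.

Under SRS without replacement, Var(ȳ) = (1 − f)·s²/n with f = n/N = 4796/24115 = 0.19888036.
Var(ȳ) = (1 − 0.19888036)·201000/4796 = 0.80111964·41.909925 = 33.574864.

33.5749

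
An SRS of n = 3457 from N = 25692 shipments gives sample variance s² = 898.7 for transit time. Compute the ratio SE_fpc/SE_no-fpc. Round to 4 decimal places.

f = n/N = 3457/25692 = 0.13455550.
SE_no-fpc = √(s²/n) = 0.50986791; SE_fpc = √((1−f)s²/n) = 0.47432639.
Ratio = √(1−f) = 0.93029269.

0.9303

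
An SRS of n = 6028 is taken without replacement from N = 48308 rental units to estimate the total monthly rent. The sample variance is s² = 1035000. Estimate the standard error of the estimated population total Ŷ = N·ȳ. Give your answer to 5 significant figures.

Var(Ŷ) = N²·Var(ȳ) = N²·(1 − n/N)·s²/n.
f = 6028/48308 = 0.12478264; Var(ȳ) = 0.87521736·1035000/6028 = 150.27372.
Var(Ŷ) = 48308² · 150.27372 = 3.506882 × 10^11.
SE(Ŷ) = √(3.506882 × 10^11) = 592190.

592190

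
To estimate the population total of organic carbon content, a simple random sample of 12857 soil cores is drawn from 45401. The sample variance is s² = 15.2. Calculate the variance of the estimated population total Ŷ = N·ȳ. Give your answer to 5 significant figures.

1.7468 × 10^6

Var(Ŷ) = N²·Var(ȳ) = N²·(1 − n/N)·s²/n.
f = 12857/45401 = 0.28318759; Var(ȳ) = 0.71681241·15.2/12857 = 8.4744097 × 10^-4.
Var(Ŷ) = 45401² · (8.4744097 × 10^-4) = 1.7467884 × 10^6.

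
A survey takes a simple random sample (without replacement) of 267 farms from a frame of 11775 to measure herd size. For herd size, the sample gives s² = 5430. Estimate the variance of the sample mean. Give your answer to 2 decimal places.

Under SRS without replacement, Var(ȳ) = (1 − f)·s²/n with f = n/N = 267/11775 = 0.02267516.
Var(ȳ) = (1 − 0.02267516)·5430/267 = 0.97732484·20.337079 = 19.875932.

19.88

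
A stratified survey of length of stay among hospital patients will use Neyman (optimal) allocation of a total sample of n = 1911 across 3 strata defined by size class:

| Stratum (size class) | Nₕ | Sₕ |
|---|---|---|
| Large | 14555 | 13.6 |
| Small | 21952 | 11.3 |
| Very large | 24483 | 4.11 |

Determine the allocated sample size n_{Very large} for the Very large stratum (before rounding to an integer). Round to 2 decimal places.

351.78

Neyman allocation: nₕ = n·NₕSₕ / Σⱼ NⱼSⱼ.
Σ NⱼSⱼ = 14555·13.6 + 21952·11.3 + 24483·4.11 = 546630.73.
n_{Very large} = 1911·24483·4.11 / 546630.73 = 351.78.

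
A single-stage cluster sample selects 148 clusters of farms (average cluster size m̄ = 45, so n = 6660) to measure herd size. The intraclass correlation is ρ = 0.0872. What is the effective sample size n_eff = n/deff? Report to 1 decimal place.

deff = 1 + (45 − 1)·0.0872 = 1 + 3.8368 = 4.8368.
n_eff = 6660 / 4.8368 = 1376.9.

1376.9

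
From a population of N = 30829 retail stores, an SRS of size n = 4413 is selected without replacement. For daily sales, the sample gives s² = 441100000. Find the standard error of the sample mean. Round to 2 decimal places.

Under SRS without replacement, Var(ȳ) = (1 − f)·s²/n with f = n/N = 4413/30829 = 0.14314444.
Var(ȳ) = (1 − 0.14314444)·441100000/4413 = 0.85685556·99954.679 = 85646.723.
SE(ȳ) = √(85646.723) = 292.65.

292.65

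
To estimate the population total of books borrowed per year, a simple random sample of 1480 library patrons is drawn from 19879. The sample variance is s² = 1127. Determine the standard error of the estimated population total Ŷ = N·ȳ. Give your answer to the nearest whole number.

Var(Ŷ) = N²·Var(ȳ) = N²·(1 − n/N)·s²/n.
f = 1480/19879 = 0.07445043; Var(ȳ) = 0.92554957·1127/1480 = 0.70479349.
Var(Ŷ) = 19879² · 0.70479349 = 2.7851651 × 10^8.
SE(Ŷ) = √(2.7851651 × 10^8) = 16689.

16689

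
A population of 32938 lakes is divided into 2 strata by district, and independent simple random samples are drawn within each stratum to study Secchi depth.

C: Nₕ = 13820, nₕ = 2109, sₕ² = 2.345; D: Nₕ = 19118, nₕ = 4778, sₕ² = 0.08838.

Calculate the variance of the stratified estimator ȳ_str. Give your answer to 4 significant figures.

Var(ȳ_str) = Σₕ Wₕ²(1 − fₕ)sₕ²/nₕ with Wₕ = Nₕ/N, N = 32938.
C: Wₕ = 0.41957617; term = 0.41957617²·(1 − 0.15260492)·2.345/2109 = 1.6587229 × 10^-4.
D: Wₕ = 0.58042383; term = 0.58042383²·(1 − 0.24992154)·0.08838/4778 = 4.6741754 × 10^-6.
Sum = 1.7054647 × 10^-4.

1.705 × 10^-4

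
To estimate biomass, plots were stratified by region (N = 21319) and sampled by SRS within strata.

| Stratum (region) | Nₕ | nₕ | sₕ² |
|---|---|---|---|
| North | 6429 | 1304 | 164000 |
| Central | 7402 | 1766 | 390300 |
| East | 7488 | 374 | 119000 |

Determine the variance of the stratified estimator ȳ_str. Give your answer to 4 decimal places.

66.6958

Var(ȳ_str) = Σₕ Wₕ²(1 − fₕ)sₕ²/nₕ with Wₕ = Nₕ/N, N = 21319.
North: Wₕ = 0.30156199; term = 0.30156199²·(1 − 0.20283092)·164000/1304 = 9.1173766.
Central: Wₕ = 0.34720203; term = 0.34720203²·(1 − 0.23858417)·390300/1766 = 20.285899.
East: Wₕ = 0.35123599; term = 0.35123599²·(1 − 0.04994658)·119000/374 = 37.292491.
Sum = 66.695767.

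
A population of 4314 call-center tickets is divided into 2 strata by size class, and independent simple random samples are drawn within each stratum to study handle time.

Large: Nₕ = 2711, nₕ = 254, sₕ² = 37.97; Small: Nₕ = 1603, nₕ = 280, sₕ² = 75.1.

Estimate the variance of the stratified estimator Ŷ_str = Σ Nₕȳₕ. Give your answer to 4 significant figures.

Var(Ŷ_str) = Σₕ Nₕ²(1 − fₕ)sₕ²/nₕ.
Large: 2711²·(1 − 254/2711)·37.97/254 = 995729.91.
Small: 1603²·(1 − 280/1603)·75.1/280 = 568820.54.
Sum = 1.5645505 × 10^6.

1.565 × 10^6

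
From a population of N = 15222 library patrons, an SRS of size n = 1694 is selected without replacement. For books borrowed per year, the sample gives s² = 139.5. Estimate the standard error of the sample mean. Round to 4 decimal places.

Under SRS without replacement, Var(ȳ) = (1 − f)·s²/n with f = n/N = 1694/15222 = 0.11128630.
Var(ȳ) = (1 − 0.11128630)·139.5/1694 = 0.88871370·0.082349469 = 0.073185101.
SE(ȳ) = √(0.073185101) = 0.2705.

0.2705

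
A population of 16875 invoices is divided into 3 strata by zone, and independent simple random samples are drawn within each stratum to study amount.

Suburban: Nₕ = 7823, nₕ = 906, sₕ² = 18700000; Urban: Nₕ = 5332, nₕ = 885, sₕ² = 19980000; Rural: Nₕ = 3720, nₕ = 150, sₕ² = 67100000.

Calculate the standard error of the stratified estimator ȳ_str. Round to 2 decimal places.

Var(ȳ_str) = Σₕ Wₕ²(1 − fₕ)sₕ²/nₕ with Wₕ = Nₕ/N, N = 16875.
Suburban: Wₕ = 0.46358519; term = 0.46358519²·(1 − 0.11581235)·18700000/906 = 3922.0846.
Urban: Wₕ = 0.31597037; term = 0.31597037²·(1 − 0.16597899)·19980000/885 = 1879.8445.
Rural: Wₕ = 0.22044444; term = 0.22044444²·(1 − 0.04032258)·67100000/150 = 20861.948.
Sum = 26663.877.
SE = √(26663.877) = 163.29.

163.29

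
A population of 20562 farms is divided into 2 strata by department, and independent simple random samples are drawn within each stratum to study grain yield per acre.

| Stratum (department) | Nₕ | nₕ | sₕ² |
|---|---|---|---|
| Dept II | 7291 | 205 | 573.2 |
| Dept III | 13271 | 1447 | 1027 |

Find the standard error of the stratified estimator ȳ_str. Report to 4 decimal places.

Var(ȳ_str) = Σₕ Wₕ²(1 − fₕ)sₕ²/nₕ with Wₕ = Nₕ/N, N = 20562.
Dept II: Wₕ = 0.35458613; term = 0.35458613²·(1 − 0.02811686)·573.2/205 = 0.34167237.
Dept III: Wₕ = 0.64541387; term = 0.64541387²·(1 − 0.10903474)·1027/1447 = 0.26341425.
Sum = 0.60508662.
SE = √(0.60508662) = 0.7779.

0.7779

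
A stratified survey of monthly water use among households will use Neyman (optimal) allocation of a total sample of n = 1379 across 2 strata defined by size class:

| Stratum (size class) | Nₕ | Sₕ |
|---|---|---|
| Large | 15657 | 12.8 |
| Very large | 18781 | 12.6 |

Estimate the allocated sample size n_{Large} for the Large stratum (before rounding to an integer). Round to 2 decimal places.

Neyman allocation: nₕ = n·NₕSₕ / Σⱼ NⱼSⱼ.
Σ NⱼSⱼ = 15657·12.8 + 18781·12.6 = 437050.2.
n_{Large} = 1379·15657·12.8 / 437050.2 = 632.34.

632.34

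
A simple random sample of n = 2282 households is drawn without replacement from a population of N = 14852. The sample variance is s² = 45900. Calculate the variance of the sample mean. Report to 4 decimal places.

17.0234

Under SRS without replacement, Var(ȳ) = (1 − f)·s²/n with f = n/N = 2282/14852 = 0.15364934.
Var(ȳ) = (1 − 0.15364934)·45900/2282 = 0.84635066·20.113935 = 17.023442.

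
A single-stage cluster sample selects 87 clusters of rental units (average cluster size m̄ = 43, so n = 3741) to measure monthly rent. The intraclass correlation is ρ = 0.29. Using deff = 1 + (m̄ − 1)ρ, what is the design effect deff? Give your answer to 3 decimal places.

13.180

deff = 1 + (43 − 1)·0.29 = 1 + 12.18 = 13.18.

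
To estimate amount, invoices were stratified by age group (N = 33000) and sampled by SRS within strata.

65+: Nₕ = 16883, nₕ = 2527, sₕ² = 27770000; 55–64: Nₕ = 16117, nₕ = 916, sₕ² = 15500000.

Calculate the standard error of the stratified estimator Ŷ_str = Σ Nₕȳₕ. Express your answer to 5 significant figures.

Var(Ŷ_str) = Σₕ Nₕ²(1 − fₕ)sₕ²/nₕ.
65+: 16883²·(1 − 2527/16883)·27770000/2527 = 2.6635062 × 10^12.
55–64: 16117²·(1 − 916/16117)·15500000/916 = 4.1456496 × 10^12.
Sum = 6.8091558 × 10^12.
SE = √(6.8091558 × 10^12) = 2.6094 × 10^6.

2.6094 × 10^6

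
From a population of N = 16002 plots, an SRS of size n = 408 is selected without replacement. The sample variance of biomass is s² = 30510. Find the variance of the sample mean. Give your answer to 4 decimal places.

Under SRS without replacement, Var(ȳ) = (1 − f)·s²/n with f = n/N = 408/16002 = 0.02549681.
Var(ȳ) = (1 − 0.02549681)·30510/408 = 0.97450319·74.779412 = 72.872775.

72.8728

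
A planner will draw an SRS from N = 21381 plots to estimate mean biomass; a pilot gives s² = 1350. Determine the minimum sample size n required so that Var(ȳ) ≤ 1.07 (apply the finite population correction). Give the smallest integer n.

Without fpc, n₀ = s²/D = 1350/1.07 = 1261.6822.
With fpc, (1 − n/N)·s²/n ≤ D requires n ≥ n₀/(1 + n₀/N) = 1261.6822/(1 + 1261.6822/21381) = 1191.3795.
Rounding up, n = 1192.

1192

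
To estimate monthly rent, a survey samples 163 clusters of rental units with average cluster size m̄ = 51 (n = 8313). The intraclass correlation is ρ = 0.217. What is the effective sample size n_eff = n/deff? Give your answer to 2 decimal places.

701.52

deff = 1 + (51 − 1)·0.217 = 1 + 10.85 = 11.85.
n_eff = 8313 / 11.85 = 701.52.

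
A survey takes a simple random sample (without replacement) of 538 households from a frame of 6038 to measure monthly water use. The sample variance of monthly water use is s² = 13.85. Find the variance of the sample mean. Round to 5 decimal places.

0.02345

Under SRS without replacement, Var(ȳ) = (1 − f)·s²/n with f = n/N = 538/6038 = 0.08910235.
Var(ȳ) = (1 − 0.08910235)·13.85/538 = 0.91089765·0.025743494 = 0.023449689.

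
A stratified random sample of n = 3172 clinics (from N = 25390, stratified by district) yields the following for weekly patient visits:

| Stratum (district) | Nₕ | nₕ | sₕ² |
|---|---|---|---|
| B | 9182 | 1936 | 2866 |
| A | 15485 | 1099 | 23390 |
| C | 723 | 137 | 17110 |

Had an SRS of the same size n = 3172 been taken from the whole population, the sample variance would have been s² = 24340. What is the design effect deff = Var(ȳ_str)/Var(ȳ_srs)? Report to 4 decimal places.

Var(ȳ_str) = Σ Wₕ²(1−fₕ)sₕ²/nₕ with Wₕ = Nₕ/25390:
  B: (9182/25390)²·(1−1936/9182)·2866/1936 = 0.15278512
  A: (15485/25390)²·(1−1099/15485)·23390/1099 = 7.3545888
  C: (723/25390)²·(1−137/723)·17110/137 = 0.082080493
  → Var(ȳ_str) = 7.5894544.
Var(ȳ_srs) = (1 − 3172/25390)·24340/3172 = 6.714747.
deff = 7.5894544 / 6.714747 = 1.1303.

1.1303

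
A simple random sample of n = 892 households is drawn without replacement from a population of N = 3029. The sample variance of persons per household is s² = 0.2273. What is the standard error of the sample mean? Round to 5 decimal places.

Under SRS without replacement, Var(ȳ) = (1 − f)·s²/n with f = n/N = 892/3029 = 0.29448663.
Var(ȳ) = (1 − 0.29448663)·0.2273/892 = 0.70551337·2.5482063 × 10^-4 = 1.7977936 × 10^-4.
SE(ȳ) = √(1.7977936 × 10^-4) = 0.01341.

0.01341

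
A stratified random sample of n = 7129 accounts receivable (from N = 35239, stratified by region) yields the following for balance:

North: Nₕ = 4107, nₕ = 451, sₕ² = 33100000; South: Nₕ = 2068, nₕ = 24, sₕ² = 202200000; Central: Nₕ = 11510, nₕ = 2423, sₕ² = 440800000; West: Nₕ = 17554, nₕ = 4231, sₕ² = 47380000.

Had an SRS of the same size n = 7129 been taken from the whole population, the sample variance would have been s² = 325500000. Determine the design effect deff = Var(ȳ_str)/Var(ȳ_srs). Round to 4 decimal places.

1.2904

Var(ȳ_str) = Σ Wₕ²(1−fₕ)sₕ²/nₕ with Wₕ = Nₕ/35239:
  North: (4107/35239)²·(1−451/4107)·33100000/451 = 887.43222
  South: (2068/35239)²·(1−24/2068)·202200000/24 = 28678.352
  Central: (11510/35239)²·(1−2423/11510)·440800000/2423 = 15322.756
  West: (17554/35239)²·(1−4231/17554)·47380000/4231 = 2109.0312
  → Var(ȳ_str) = 46997.571.
Var(ȳ_srs) = (1 − 7129/35239)·325500000/7129 = 36421.653.
deff = 46997.571 / 36421.653 = 1.2904.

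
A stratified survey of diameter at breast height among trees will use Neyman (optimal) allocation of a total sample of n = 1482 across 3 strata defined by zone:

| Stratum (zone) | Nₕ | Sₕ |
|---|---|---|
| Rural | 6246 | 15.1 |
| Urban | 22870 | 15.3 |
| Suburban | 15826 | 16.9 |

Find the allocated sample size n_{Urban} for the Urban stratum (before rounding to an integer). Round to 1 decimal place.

Neyman allocation: nₕ = n·NₕSₕ / Σⱼ NⱼSⱼ.
Σ NⱼSⱼ = 6246·15.1 + 22870·15.3 + 15826·16.9 = 711685.
n_{Urban} = 1482·22870·15.3 / 711685 = 728.6.

728.6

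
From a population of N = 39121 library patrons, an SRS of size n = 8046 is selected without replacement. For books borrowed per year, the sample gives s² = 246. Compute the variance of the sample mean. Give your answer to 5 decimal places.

Under SRS without replacement, Var(ȳ) = (1 − f)·s²/n with f = n/N = 8046/39121 = 0.20566959.
Var(ȳ) = (1 − 0.20566959)·246/8046 = 0.79433041·0.030574198 = 0.024286016.

0.02429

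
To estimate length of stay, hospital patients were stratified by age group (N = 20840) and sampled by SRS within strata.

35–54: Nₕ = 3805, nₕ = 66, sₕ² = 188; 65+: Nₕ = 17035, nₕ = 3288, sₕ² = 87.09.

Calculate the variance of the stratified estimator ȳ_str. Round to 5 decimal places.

0.10759

Var(ȳ_str) = Σₕ Wₕ²(1 − fₕ)sₕ²/nₕ with Wₕ = Nₕ/N, N = 20840.
35–54: Wₕ = 0.18258157; term = 0.18258157²·(1 − 0.01734560)·188/66 = 0.093310091.
65+: Wₕ = 0.81741843; term = 0.81741843²·(1 − 0.19301438)·87.09/3288 = 0.014282069.
Sum = 0.10759216.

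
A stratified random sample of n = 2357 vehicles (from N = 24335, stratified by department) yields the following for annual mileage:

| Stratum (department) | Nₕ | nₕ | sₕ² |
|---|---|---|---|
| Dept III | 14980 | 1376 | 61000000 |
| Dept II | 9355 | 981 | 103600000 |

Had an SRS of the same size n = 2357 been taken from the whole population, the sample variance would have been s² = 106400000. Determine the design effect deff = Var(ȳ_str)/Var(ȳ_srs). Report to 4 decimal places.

Var(ȳ_str) = Σ Wₕ²(1−fₕ)sₕ²/nₕ with Wₕ = Nₕ/24335:
  Dept III: (14980/24335)²·(1−1376/14980)·61000000/1376 = 15255.524
  Dept II: (9355/24335)²·(1−981/9355)·103600000/981 = 13970.27
  → Var(ȳ_str) = 29225.794.
Var(ȳ_srs) = (1 − 2357/24335)·106400000/2357 = 40769.827.
deff = 29225.794 / 40769.827 = 0.7168.

0.7168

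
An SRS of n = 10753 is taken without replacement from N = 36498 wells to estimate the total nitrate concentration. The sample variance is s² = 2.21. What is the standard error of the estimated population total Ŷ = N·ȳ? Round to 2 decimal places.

Var(Ŷ) = N²·Var(ȳ) = N²·(1 − n/N)·s²/n.
f = 10753/36498 = 0.29461888; Var(ȳ) = 0.70538112·2.21/10753 = 1.4497278 × 10^-4.
Var(Ŷ) = 36498² · (1.4497278 × 10^-4) = 193118.82.
SE(Ŷ) = √(193118.82) = 439.45.

439.45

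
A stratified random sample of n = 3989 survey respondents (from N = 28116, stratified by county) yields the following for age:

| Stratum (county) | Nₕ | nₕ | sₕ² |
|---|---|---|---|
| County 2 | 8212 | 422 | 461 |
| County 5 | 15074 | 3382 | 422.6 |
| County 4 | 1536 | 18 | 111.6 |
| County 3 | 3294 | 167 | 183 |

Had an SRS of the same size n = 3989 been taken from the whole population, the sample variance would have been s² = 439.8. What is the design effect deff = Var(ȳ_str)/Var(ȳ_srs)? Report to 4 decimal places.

Var(ȳ_str) = Σ Wₕ²(1−fₕ)sₕ²/nₕ with Wₕ = Nₕ/28116:
  County 2: (8212/28116)²·(1−422/8212)·461/422 = 0.088403163
  County 5: (15074/28116)²·(1−3382/15074)·422.6/3382 = 0.027859039
  County 4: (1536/28116)²·(1−18/1536)·111.6/18 = 0.018287217
  County 3: (3294/28116)²·(1−167/3294)·183/167 = 0.014278383
  → Var(ȳ_str) = 0.1488278.
Var(ȳ_srs) = (1 − 3989/28116)·439.8/3989 = 0.094610857.
deff = 0.1488278 / 0.094610857 = 1.5731.

1.5731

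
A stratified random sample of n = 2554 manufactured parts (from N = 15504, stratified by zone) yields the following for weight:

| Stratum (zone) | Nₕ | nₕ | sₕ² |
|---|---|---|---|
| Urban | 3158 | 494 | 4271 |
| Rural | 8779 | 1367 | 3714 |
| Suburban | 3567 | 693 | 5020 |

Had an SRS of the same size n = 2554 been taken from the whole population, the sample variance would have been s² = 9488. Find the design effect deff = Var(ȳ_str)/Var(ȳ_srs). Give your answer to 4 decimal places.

Var(ȳ_str) = Σ Wₕ²(1−fₕ)sₕ²/nₕ with Wₕ = Nₕ/15504:
  Urban: (3158/15504)²·(1−494/3158)·4271/494 = 0.30259479
  Rural: (8779/15504)²·(1−1367/8779)·3714/1367 = 0.73547231
  Suburban: (3567/15504)²·(1−693/3567)·5020/693 = 0.30893907
  → Var(ȳ_str) = 1.3470062.
Var(ȳ_srs) = (1 − 2554/15504)·9488/2554 = 3.1029858.
deff = 1.3470062 / 3.1029858 = 0.4341.

0.4341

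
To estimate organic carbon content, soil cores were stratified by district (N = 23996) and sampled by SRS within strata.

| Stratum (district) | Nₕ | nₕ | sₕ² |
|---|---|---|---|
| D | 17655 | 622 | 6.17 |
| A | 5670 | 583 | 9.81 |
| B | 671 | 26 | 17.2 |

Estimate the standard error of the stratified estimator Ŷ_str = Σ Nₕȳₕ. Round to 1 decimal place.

Var(Ŷ_str) = Σₕ Nₕ²(1 − fₕ)sₕ²/nₕ.
D: 17655²·(1 − 622/17655)·6.17/622 = 2.9830027 × 10^6.
A: 5670²·(1 − 583/5670)·9.81/583 = 485339.07.
B: 671²·(1 − 26/671)·17.2/26 = 286310.54.
Sum = 3.7546523 × 10^6.
SE = √(3.7546523 × 10^6) = 1937.7.

1937.7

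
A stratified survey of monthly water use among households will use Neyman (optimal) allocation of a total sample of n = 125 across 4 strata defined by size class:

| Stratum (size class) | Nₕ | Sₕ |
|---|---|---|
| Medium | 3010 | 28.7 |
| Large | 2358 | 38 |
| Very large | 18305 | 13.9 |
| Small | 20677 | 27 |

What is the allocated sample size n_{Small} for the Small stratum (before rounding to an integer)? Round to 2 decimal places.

Neyman allocation: nₕ = n·NₕSₕ / Σⱼ NⱼSⱼ.
Σ NⱼSⱼ = 3010·28.7 + 2358·38 + 18305·13.9 + 20677·27 = 988709.5.
n_{Small} = 125·20677·27 / 988709.5 = 70.58.

70.58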